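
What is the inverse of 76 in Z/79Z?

By the extended Euclidean algorithm:
79 = 1×76 + 3
76 = 25×3 + 1
3 = 3×1 + 0
gcd(76, 79) = 1, so the inverse exists.
Back-substitute for 1:
1 = 1×76 − 25×3
  = −25×79 + 26×76
So 76⁻¹ ≡ 26 (mod 79).

26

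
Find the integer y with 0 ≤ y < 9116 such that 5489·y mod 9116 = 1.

9116 = 1*5489 + 3627
5489 = 1*3627 + 1862
3627 = 1*1862 + 1765
1862 = 1*1765 + 97
1765 = 18*97 + 19
97 = 5*19 + 2
19 = 9*2 + 1
2 = 2*1 + 0
gcd(5489, 9116) = 1, so the inverse exists.
Bézout: 1 = 2603*9116 − 4323*5489.
So 5489⁻¹ ≡ −4323 ≡ 4793 (mod 9116).

4793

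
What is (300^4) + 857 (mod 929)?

620

(300)^4 ≡ 692 (mod 929)
692 + 857 = 1549 ≡ 620 (mod 929)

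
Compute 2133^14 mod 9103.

Compute successive squares:
14 in binary is 1110, i.e. 14 = 8 + 4 + 2.
2133^1 ≡ 2133 (mod 9103)
2133^2 ≡ 2133^2 = 4549689 ≡ 7292 (mod 9103)
2133^4 ≡ 7292^2 = 53173264 ≡ 2641 (mod 9103)
2133^8 ≡ 2641^2 = 6974881 ≡ 1983 (mod 9103)
2133^14 = 2133^8 × 2133^4 × 2133^2 ≡ 1983 × 2641 × 7292 (mod 9103).
Accumulate the product:
1983 × 2641 = 5237103 ≡ 2878
2878 × 7292 = 20986376 ≡ 3961

3961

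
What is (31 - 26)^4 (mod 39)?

31 - 26 = 5
(5)^4 ≡ 1 (mod 39)

1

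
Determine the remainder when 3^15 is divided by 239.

15 in binary is 1111, i.e. 15 = 8 + 4 + 2 + 1.
3^1 ≡ 3 (mod 239)
3^2 ≡ 3^2 = 9 (mod 239)
3^4 ≡ 9^2 = 81 (mod 239)
3^8 ≡ 81^2 = 6561 ≡ 108 (mod 239)
3^15 = 3^8 · 3^4 · 3^2 · 3^1 ≡ 108 · 81 · 9 · 3 (mod 239).
Accumulate the product:
108 · 81 = 8748 ≡ 144
144 · 9 = 1296 ≡ 101
101 · 3 = 303 ≡ 64

64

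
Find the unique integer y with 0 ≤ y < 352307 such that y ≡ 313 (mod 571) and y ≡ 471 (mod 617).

136211

571⁻¹ mod 617: 571×228 ≡ 1 (mod 617), so 571⁻¹ ≡ 228.
y = 313 + 571×((471 − 313)×228 mod 617) = 313 + 571×238 = 136211.
Check: 136211 mod 571 = 313, 136211 mod 617 = 471. ✓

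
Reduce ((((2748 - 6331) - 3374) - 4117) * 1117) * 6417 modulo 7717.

2748 - 6331 = -3583 ≡ 4134 (mod 7717)
4134 - 3374 = 760
760 - 4117 = -3357 ≡ 4360 (mod 7717)
4360 * 1117 = 4870120 ≡ 693 (mod 7717)
693 * 6417 = 4446981 ≡ 1989 (mod 7717)

1989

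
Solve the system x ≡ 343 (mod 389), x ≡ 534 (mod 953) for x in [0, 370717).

304541

389⁻¹ mod 953: 389*49 ≡ 1 (mod 953), so 389⁻¹ ≡ 49.
x = 343 + 389*((534 − 343)*49 mod 953) = 343 + 389*782 = 304541.
Check: 304541 mod 389 = 343, 304541 mod 953 = 534. ✓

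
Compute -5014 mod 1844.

-5014 = -3×1844 + 518, so -5014 ≡ 518 (mod 1844).

518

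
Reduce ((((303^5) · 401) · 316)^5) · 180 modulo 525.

390

(303)^5 ≡ 18 (mod 525)
18 · 401 = 7218 ≡ 393 (mod 525)
393 · 316 = 124188 ≡ 288 (mod 525)
(288)^5 ≡ 393 (mod 525)
393 · 180 = 70740 ≡ 390 (mod 525)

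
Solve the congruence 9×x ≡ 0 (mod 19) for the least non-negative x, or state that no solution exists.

gcd(9, 19) = 1, so a unique solution mod 19 exists.
9⁻¹ ≡ 17 (mod 19).
x ≡ 17×0 ≡ 0 (mod 19).

0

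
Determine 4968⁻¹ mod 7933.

7933 = 1×4968 + 2965
4968 = 1×2965 + 2003
2965 = 1×2003 + 962
2003 = 2×962 + 79
962 = 12×79 + 14
79 = 5×14 + 9
14 = 1×9 + 5
9 = 1×5 + 4
5 = 1×4 + 1
4 = 4×1 + 0
gcd(4968, 7933) = 1, so the inverse exists.
Bézout: 1 = 1069×7933 − 1707×4968.
So 4968⁻¹ ≡ −1707 ≡ 6226 (mod 7933).

6226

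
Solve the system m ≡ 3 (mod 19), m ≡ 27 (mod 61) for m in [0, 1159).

820

19⁻¹ mod 61: 19×45 ≡ 1 (mod 61), so 19⁻¹ ≡ 45.
m = 3 + 19×((27 − 3)×45 mod 61) = 3 + 19×43 = 820.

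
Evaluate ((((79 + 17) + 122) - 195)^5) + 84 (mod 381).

79 + 17 = 96
96 + 122 = 218
218 - 195 = 23
(23)^5 ≡ 110 (mod 381)
110 + 84 = 194

194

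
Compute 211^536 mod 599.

390

211^1 ≡ 211 (mod 599)
211^2 ≡ 211^2 = 44521 ≡ 195 (mod 599)
211^4 ≡ 195^2 = 38025 ≡ 288 (mod 599)
211^8 ≡ 288^2 = 82944 ≡ 282 (mod 599)
211^16 ≡ 282^2 = 79524 ≡ 456 (mod 599)
211^32 ≡ 456^2 = 207936 ≡ 83 (mod 599)
211^64 ≡ 83^2 = 6889 ≡ 300 (mod 599)
211^128 ≡ 300^2 = 90000 ≡ 150 (mod 599)
211^256 ≡ 150^2 = 22500 ≡ 337 (mod 599)
211^512 ≡ 337^2 = 113569 ≡ 358 (mod 599)
211^536 = 211^512 × 211^16 × 211^8 ≡ 358 × 456 × 282 (mod 599).
Accumulate the product:
358 × 456 = 163248 ≡ 320
320 × 282 = 90240 ≡ 390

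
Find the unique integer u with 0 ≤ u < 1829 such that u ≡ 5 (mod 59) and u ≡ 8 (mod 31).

59⁻¹ mod 31: 59·10 ≡ 1 (mod 31), so 59⁻¹ ≡ 10.
u = 5 + 59·((8 − 5)·10 mod 31) = 5 + 59·30 = 1775.

1775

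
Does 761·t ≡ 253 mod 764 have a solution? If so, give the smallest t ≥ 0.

gcd(761, 764) = 1, so a unique solution mod 764 exists.
761⁻¹ ≡ 509 (mod 764).
t ≡ 509·253 ≡ 425 (mod 764).

425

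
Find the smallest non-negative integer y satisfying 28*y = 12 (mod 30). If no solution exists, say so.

9

gcd(28, 30) = 2, and 2 | 12, so solutions exist.
Divide through by 2: 14*y mod 15 = 6.
14⁻¹ ≡ 14 (mod 15).
y ≡ 14*6 ≡ 9 (mod 15).
The smallest non-negative solution is y = 9.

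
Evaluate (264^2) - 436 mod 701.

562

(264)^2 ≡ 297 (mod 701)
297 - 436 = -139 ≡ 562 (mod 701)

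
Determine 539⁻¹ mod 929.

212

By the extended Euclidean algorithm:
929 = 1×539 + 390
539 = 1×390 + 149
390 = 2×149 + 92
149 = 1×92 + 57
92 = 1×57 + 35
57 = 1×35 + 22
35 = 1×22 + 13
22 = 1×13 + 9
13 = 1×9 + 4
9 = 2×4 + 1
4 = 4×1 + 0
gcd(539, 929) = 1, so the inverse exists.
Back-substitute for 1:
1 = 1×9 − 2×4
  = −2×13 + 3×9
  = 3×22 − 5×13
  = −5×35 + 8×22
  = 8×57 − 13×35
  = −13×92 + 21×57
  = 21×149 − 34×92
  = −34×390 + 89×149
  = 89×539 − 123×390
  = −123×929 + 212×539
So 539⁻¹ ≡ 212 (mod 929).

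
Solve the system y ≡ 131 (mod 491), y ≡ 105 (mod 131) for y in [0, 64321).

51195

491⁻¹ mod 131: 491*127 ≡ 1 (mod 131), so 491⁻¹ ≡ 127.
y = 131 + 491*((105 − 131)*127 mod 131) = 131 + 491*104 = 51195.
Check: 51195 mod 491 = 131, 51195 mod 131 = 105. ✓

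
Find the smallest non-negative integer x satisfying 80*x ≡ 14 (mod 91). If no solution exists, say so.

gcd(80, 91) = 1, so a unique solution mod 91 exists.
80⁻¹ ≡ 33 (mod 91).
x ≡ 33*14 ≡ 7 (mod 91).

7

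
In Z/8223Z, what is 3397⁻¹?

7567

By the extended Euclidean algorithm:
8223 = 2×3397 + 1429
3397 = 2×1429 + 539
1429 = 2×539 + 351
539 = 1×351 + 188
351 = 1×188 + 163
188 = 1×163 + 25
163 = 6×25 + 13
25 = 1×13 + 12
13 = 1×12 + 1
12 = 12×1 + 0
gcd(3397, 8223) = 1, so the inverse exists.
Bézout: 1 = 271×8223 − 656×3397.
So 3397⁻¹ ≡ −656 ≡ 7567 (mod 8223).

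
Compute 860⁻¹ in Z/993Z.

993 = 1×860 + 133
860 = 6×133 + 62
133 = 2×62 + 9
62 = 6×9 + 8
9 = 1×8 + 1
8 = 8×1 + 0
gcd(860, 993) = 1, so the inverse exists.
Back-substitute for 1:
1 = 1×9 − 1×8
  = −1×62 + 7×9
  = 7×133 − 15×62
  = −15×860 + 97×133
  = 97×993 − 112×860
So 860⁻¹ ≡ −112 ≡ 881 (mod 993).

881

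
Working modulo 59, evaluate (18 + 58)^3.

16

18 + 58 = 76 ≡ 17 (mod 59)
(17)^3 ≡ 16 (mod 59)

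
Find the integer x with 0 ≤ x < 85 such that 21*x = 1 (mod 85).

81

By the extended Euclidean algorithm:
85 = 4×21 + 1
21 = 21×1 + 0
gcd(21, 85) = 1, so the inverse exists.
Back-substitute for 1:
1 = 1×85 − 4×21
So 21⁻¹ ≡ −4 ≡ 81 (mod 85).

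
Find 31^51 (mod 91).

Compute successive squares:
31^1 ≡ 31 (mod 91)
31^2 ≡ 31^2 = 961 ≡ 51 (mod 91)
31^4 ≡ 51^2 = 2601 ≡ 53 (mod 91)
31^8 ≡ 53^2 = 2809 ≡ 79 (mod 91)
31^16 ≡ 79^2 = 6241 ≡ 53 (mod 91)
31^32 ≡ 53^2 = 2809 ≡ 79 (mod 91)
31^51 = 31^32 * 31^16 * 31^2 * 31^1 ≡ 79 * 53 * 51 * 31 (mod 91).
Accumulate the product:
79 * 53 = 4187 ≡ 1
1 * 51 = 51
51 * 31 = 1581 ≡ 34

34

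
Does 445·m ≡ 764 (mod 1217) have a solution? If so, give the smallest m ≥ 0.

gcd(445, 1217) = 1, so a unique solution mod 1217 exists.
445⁻¹ ≡ 361 (mod 1217).
m ≡ 361·764 ≡ 762 (mod 1217).

762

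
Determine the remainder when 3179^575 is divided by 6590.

6079

Using repeated squaring:
3179^1 ≡ 3179 (mod 6590)
3179^2 ≡ 3179^2 = 10106041 ≡ 3571 (mod 6590)
3179^4 ≡ 3571^2 = 12752041 ≡ 391 (mod 6590)
3179^8 ≡ 391^2 = 152881 ≡ 1311 (mod 6590)
3179^16 ≡ 1311^2 = 1718721 ≡ 5321 (mod 6590)
3179^32 ≡ 5321^2 = 28313041 ≡ 2401 (mod 6590)
3179^64 ≡ 2401^2 = 5764801 ≡ 5141 (mod 6590)
3179^128 ≡ 5141^2 = 26429881 ≡ 3981 (mod 6590)
3179^256 ≡ 3981^2 = 15848361 ≡ 6001 (mod 6590)
3179^512 ≡ 6001^2 = 36012001 ≡ 4241 (mod 6590)
3179^575 = 3179^512 × 3179^32 × 3179^16 × 3179^8 × 3179^4 × 3179^2 × 3179^1 ≡ 4241 × 2401 × 5321 × 1311 × 391 × 3571 × 3179 (mod 6590).
Accumulate the product:
4241 × 2401 = 10182641 ≡ 1091
1091 × 5321 = 5805211 ≡ 6011
6011 × 1311 = 7880421 ≡ 5371
5371 × 391 = 2100061 ≡ 4441
4441 × 3571 = 15858811 ≡ 3271
3271 × 3179 = 10398509 ≡ 6079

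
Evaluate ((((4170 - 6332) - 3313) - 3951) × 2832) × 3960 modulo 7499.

2740

4170 - 6332 = -2162 ≡ 5337 (mod 7499)
5337 - 3313 = 2024
2024 - 3951 = -1927 ≡ 5572 (mod 7499)
5572 × 2832 = 15779904 ≡ 2008 (mod 7499)
2008 × 3960 = 7951680 ≡ 2740 (mod 7499)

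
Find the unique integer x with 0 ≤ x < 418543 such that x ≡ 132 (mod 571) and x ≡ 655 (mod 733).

571⁻¹ mod 733: 571×276 ≡ 1 (mod 733), so 571⁻¹ ≡ 276.
x = 132 + 571×((655 − 132)×276 mod 733) = 132 + 571×680 = 388412.

388412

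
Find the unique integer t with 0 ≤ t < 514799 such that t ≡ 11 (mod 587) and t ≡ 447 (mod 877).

587⁻¹ mod 877: 587*251 ≡ 1 (mod 877), so 587⁻¹ ≡ 251.
t = 11 + 587*((447 − 11)*251 mod 877) = 11 + 587*688 = 403867.

403867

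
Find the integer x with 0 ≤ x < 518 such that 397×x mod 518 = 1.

Run the extended Euclidean algorithm:
518 = 1×397 + 121
397 = 3×121 + 34
121 = 3×34 + 19
34 = 1×19 + 15
19 = 1×15 + 4
15 = 3×4 + 3
4 = 1×3 + 1
3 = 3×1 + 0
gcd(397, 518) = 1, so the inverse exists.
Back-substitute for 1:
1 = 1×4 − 1×3
  = −1×15 + 4×4
  = 4×19 − 5×15
  = −5×34 + 9×19
  = 9×121 − 32×34
  = −32×397 + 105×121
  = 105×518 − 137×397
So 397⁻¹ ≡ −137 ≡ 381 (mod 518).

381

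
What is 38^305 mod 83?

305 in binary is 100110001, i.e. 305 = 256 + 32 + 16 + 1.
38^1 ≡ 38 (mod 83)
38^2 ≡ 38^2 = 1444 ≡ 33 (mod 83)
38^4 ≡ 33^2 = 1089 ≡ 10 (mod 83)
38^8 ≡ 10^2 = 100 ≡ 17 (mod 83)
38^16 ≡ 17^2 = 289 ≡ 40 (mod 83)
38^32 ≡ 40^2 = 1600 ≡ 23 (mod 83)
38^64 ≡ 23^2 = 529 ≡ 31 (mod 83)
38^128 ≡ 31^2 = 961 ≡ 48 (mod 83)
38^256 ≡ 48^2 = 2304 ≡ 63 (mod 83)
38^305 = 38^256 × 38^32 × 38^16 × 38^1 ≡ 63 × 23 × 40 × 38 (mod 83).
Accumulate the product:
63 × 23 = 1449 ≡ 38
38 × 40 = 1520 ≡ 26
26 × 38 = 988 ≡ 75

75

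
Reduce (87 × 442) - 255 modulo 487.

213

87 × 442 = 38454 ≡ 468 (mod 487)
468 - 255 = 213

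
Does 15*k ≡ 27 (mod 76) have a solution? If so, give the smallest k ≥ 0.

gcd(15, 76) = 1, so a unique solution mod 76 exists.
15⁻¹ ≡ 71 (mod 76).
k ≡ 71*27 ≡ 17 (mod 76).

17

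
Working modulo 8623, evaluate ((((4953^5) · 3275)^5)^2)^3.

(4953)^5 ≡ 6477 (mod 8623)
6477 · 3275 = 21212175 ≡ 8218 (mod 8623)
(8218)^5 ≡ 8483 (mod 8623)
(8483)^2 ≡ 2354 (mod 8623)
(2354)^3 ≡ 4320 (mod 8623)

4320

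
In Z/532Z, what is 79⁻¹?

By the extended Euclidean algorithm:
532 = 6×79 + 58
79 = 1×58 + 21
58 = 2×21 + 16
21 = 1×16 + 5
16 = 3×5 + 1
5 = 5×1 + 0
gcd(79, 532) = 1, so the inverse exists.
Back-substitute for 1:
1 = 1×16 − 3×5
  = −3×21 + 4×16
  = 4×58 − 11×21
  = −11×79 + 15×58
  = 15×532 − 101×79
So 79⁻¹ ≡ −101 ≡ 431 (mod 532).

431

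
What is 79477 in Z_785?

192

79477 = 101×785 + 192, so 79477 ≡ 192 (mod 785).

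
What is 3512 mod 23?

16

3512 = 152*23 + 16, so 3512 ≡ 16 (mod 23).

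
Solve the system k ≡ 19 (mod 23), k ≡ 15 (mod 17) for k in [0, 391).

134

23⁻¹ mod 17: 23×3 ≡ 1 (mod 17), so 23⁻¹ ≡ 3.
k = 19 + 23×((15 − 19)×3 mod 17) = 19 + 23×5 = 134.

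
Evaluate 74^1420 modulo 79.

31

Using repeated squaring:
1420 in binary is 10110001100, i.e. 1420 = 1024 + 256 + 128 + 8 + 4.
74^1 ≡ 74 (mod 79)
74^2 ≡ 74^2 = 5476 ≡ 25 (mod 79)
74^4 ≡ 25^2 = 625 ≡ 72 (mod 79)
74^8 ≡ 72^2 = 5184 ≡ 49 (mod 79)
74^16 ≡ 49^2 = 2401 ≡ 31 (mod 79)
74^32 ≡ 31^2 = 961 ≡ 13 (mod 79)
74^64 ≡ 13^2 = 169 ≡ 11 (mod 79)
74^128 ≡ 11^2 = 121 ≡ 42 (mod 79)
74^256 ≡ 42^2 = 1764 ≡ 26 (mod 79)
74^512 ≡ 26^2 = 676 ≡ 44 (mod 79)
74^1024 ≡ 44^2 = 1936 ≡ 40 (mod 79)
74^1420 = 74^1024 × 74^256 × 74^128 × 74^8 × 74^4 ≡ 40 × 26 × 42 × 49 × 72 (mod 79).
Accumulate the product:
40 × 26 = 1040 ≡ 13
13 × 42 = 546 ≡ 72
72 × 49 = 3528 ≡ 52
52 × 72 = 3744 ≡ 31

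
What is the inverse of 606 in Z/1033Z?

479

Run the extended Euclidean algorithm:
1033 = 1*606 + 427
606 = 1*427 + 179
427 = 2*179 + 69
179 = 2*69 + 41
69 = 1*41 + 28
41 = 1*28 + 13
28 = 2*13 + 2
13 = 6*2 + 1
2 = 2*1 + 0
gcd(606, 1033) = 1, so the inverse exists.
Back-substitute for 1:
1 = 1*13 − 6*2
  = −6*28 + 13*13
  = 13*41 − 19*28
  = −19*69 + 32*41
  = 32*179 − 83*69
  = −83*427 + 198*179
  = 198*606 − 281*427
  = −281*1033 + 479*606
So 606⁻¹ ≡ 479 (mod 1033).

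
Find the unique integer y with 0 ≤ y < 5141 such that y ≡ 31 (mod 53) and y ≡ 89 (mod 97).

53⁻¹ mod 97: 53·11 ≡ 1 (mod 97), so 53⁻¹ ≡ 11.
y = 31 + 53·((89 − 31)·11 mod 97) = 31 + 53·56 = 2999.

2999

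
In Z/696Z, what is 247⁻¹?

696 = 2*247 + 202
247 = 1*202 + 45
202 = 4*45 + 22
45 = 2*22 + 1
22 = 22*1 + 0
gcd(247, 696) = 1, so the inverse exists.
Back-substitute for 1:
1 = 1*45 − 2*22
  = −2*202 + 9*45
  = 9*247 − 11*202
  = −11*696 + 31*247
So 247⁻¹ ≡ 31 (mod 696).

31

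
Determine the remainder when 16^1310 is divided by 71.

45

1310 in binary is 10100011110, i.e. 1310 = 1024 + 256 + 16 + 8 + 4 + 2.
16^1 ≡ 16 (mod 71)
16^2 ≡ 16^2 = 256 ≡ 43 (mod 71)
16^4 ≡ 43^2 = 1849 ≡ 3 (mod 71)
16^8 ≡ 3^2 = 9 (mod 71)
16^16 ≡ 9^2 = 81 ≡ 10 (mod 71)
16^32 ≡ 10^2 = 100 ≡ 29 (mod 71)
16^64 ≡ 29^2 = 841 ≡ 60 (mod 71)
16^128 ≡ 60^2 = 3600 ≡ 50 (mod 71)
16^256 ≡ 50^2 = 2500 ≡ 15 (mod 71)
16^512 ≡ 15^2 = 225 ≡ 12 (mod 71)
16^1024 ≡ 12^2 = 144 ≡ 2 (mod 71)
16^1310 = 16^1024 * 16^256 * 16^16 * 16^8 * 16^4 * 16^2 ≡ 2 * 15 * 10 * 9 * 3 * 43 (mod 71).
Accumulate the product:
2 * 15 = 30
30 * 10 = 300 ≡ 16
16 * 9 = 144 ≡ 2
2 * 3 = 6
6 * 43 = 258 ≡ 45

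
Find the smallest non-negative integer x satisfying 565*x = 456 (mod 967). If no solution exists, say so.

gcd(565, 967) = 1, so a unique solution mod 967 exists.
565⁻¹ ≡ 89 (mod 967).
x ≡ 89*456 ≡ 937 (mod 967).

937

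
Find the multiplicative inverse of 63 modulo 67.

50

Run the extended Euclidean algorithm:
67 = 1·63 + 4
63 = 15·4 + 3
4 = 1·3 + 1
3 = 3·1 + 0
gcd(63, 67) = 1, so the inverse exists.
Bézout: 1 = 16·67 − 17·63.
So 63⁻¹ ≡ −17 ≡ 50 (mod 67).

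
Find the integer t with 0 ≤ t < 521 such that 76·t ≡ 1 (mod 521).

48

521 = 6×76 + 65
76 = 1×65 + 11
65 = 5×11 + 10
11 = 1×10 + 1
10 = 10×1 + 0
gcd(76, 521) = 1, so the inverse exists.
Back-substitute for 1:
1 = 1×11 − 1×10
  = −1×65 + 6×11
  = 6×76 − 7×65
  = −7×521 + 48×76
So 76⁻¹ ≡ 48 (mod 521).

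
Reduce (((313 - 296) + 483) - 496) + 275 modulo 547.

313 - 296 = 17
17 + 483 = 500
500 - 496 = 4
4 + 275 = 279

279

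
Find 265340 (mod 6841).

5382

265340 = 38·6841 + 5382, so 265340 ≡ 5382 (mod 6841).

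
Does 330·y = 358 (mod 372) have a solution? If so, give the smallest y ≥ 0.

gcd(330, 372) = 6, and 6 does not divide 358.
So the congruence has no solution.

no solution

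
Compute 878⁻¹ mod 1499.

70

Apply the Euclidean algorithm and back-substitute:
1499 = 1×878 + 621
878 = 1×621 + 257
621 = 2×257 + 107
257 = 2×107 + 43
107 = 2×43 + 21
43 = 2×21 + 1
21 = 21×1 + 0
gcd(878, 1499) = 1, so the inverse exists.
Bézout: 1 = −41×1499 + 70×878.
So 878⁻¹ ≡ 70 (mod 1499).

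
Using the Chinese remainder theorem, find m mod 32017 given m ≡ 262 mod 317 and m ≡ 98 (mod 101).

14844

317⁻¹ mod 101: 317·65 ≡ 1 (mod 101), so 317⁻¹ ≡ 65.
m = 262 + 317·((98 − 262)·65 mod 101) = 262 + 317·46 = 14844.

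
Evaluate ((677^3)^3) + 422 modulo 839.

(677)^3 ≡ 524 (mod 839)
(524)^3 ≡ 231 (mod 839)
231 + 422 = 653

653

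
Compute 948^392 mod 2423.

Using repeated squaring:
392 in binary is 110001000, i.e. 392 = 256 + 128 + 8.
948^1 ≡ 948 (mod 2423)
948^2 ≡ 948^2 = 898704 ≡ 2194 (mod 2423)
948^4 ≡ 2194^2 = 4813636 ≡ 1558 (mod 2423)
948^8 ≡ 1558^2 = 2427364 ≡ 1941 (mod 2423)
948^16 ≡ 1941^2 = 3767481 ≡ 2139 (mod 2423)
948^32 ≡ 2139^2 = 4575321 ≡ 697 (mod 2423)
948^64 ≡ 697^2 = 485809 ≡ 1209 (mod 2423)
948^128 ≡ 1209^2 = 1461681 ≡ 612 (mod 2423)
948^256 ≡ 612^2 = 374544 ≡ 1402 (mod 2423)
948^392 = 948^256 × 948^128 × 948^8 ≡ 1402 × 612 × 1941 (mod 2423).
Accumulate the product:
1402 × 612 = 858024 ≡ 282
282 × 1941 = 547362 ≡ 2187

2187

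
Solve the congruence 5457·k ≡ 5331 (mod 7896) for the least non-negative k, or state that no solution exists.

1555

gcd(5457, 7896) = 3, and 3 | 5331, so solutions exist.
Divide through by 3: 1819·k = 1777 (mod 2632).
1819⁻¹ ≡ 1091 (mod 2632).
k ≡ 1091·1777 ≡ 1555 (mod 2632).
The smallest non-negative solution is k = 1555.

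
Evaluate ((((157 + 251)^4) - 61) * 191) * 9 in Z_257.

157 + 251 = 408 ≡ 151 (mod 257)
(151)^4 ≡ 44 (mod 257)
44 - 61 = -17 ≡ 240 (mod 257)
240 * 191 = 45840 ≡ 94 (mod 257)
94 * 9 = 846 ≡ 75 (mod 257)

75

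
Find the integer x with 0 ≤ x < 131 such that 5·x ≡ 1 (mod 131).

105

By the extended Euclidean algorithm:
131 = 26×5 + 1
5 = 5×1 + 0
gcd(5, 131) = 1, so the inverse exists.
Bézout: 1 = 1×131 − 26×5.
So 5⁻¹ ≡ −26 ≡ 105 (mod 131).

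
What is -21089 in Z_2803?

1335

-21089 = -8·2803 + 1335, so -21089 ≡ 1335 (mod 2803).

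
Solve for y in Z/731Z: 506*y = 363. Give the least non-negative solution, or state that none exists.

gcd(506, 731) = 1, so a unique solution mod 731 exists.
506⁻¹ ≡ 718 (mod 731).
y ≡ 718*363 ≡ 398 (mod 731).

398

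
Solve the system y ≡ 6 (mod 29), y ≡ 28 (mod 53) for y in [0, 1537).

29⁻¹ mod 53: 29*11 ≡ 1 (mod 53), so 29⁻¹ ≡ 11.
y = 6 + 29*((28 − 6)*11 mod 53) = 6 + 29*30 = 876.
Check: 876 mod 29 = 6, 876 mod 53 = 28. ✓

876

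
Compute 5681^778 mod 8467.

5681^1 ≡ 5681 (mod 8467)
5681^2 ≡ 5681^2 = 32273761 ≡ 6024 (mod 8467)
5681^4 ≡ 6024^2 = 36288576 ≡ 7481 (mod 8467)
5681^8 ≡ 7481^2 = 55965361 ≡ 6958 (mod 8467)
5681^16 ≡ 6958^2 = 48413764 ≡ 7925 (mod 8467)
5681^32 ≡ 7925^2 = 62805625 ≡ 5886 (mod 8467)
5681^64 ≡ 5886^2 = 34644996 ≡ 6499 (mod 8467)
5681^128 ≡ 6499^2 = 42237001 ≡ 3605 (mod 8467)
5681^256 ≡ 3605^2 = 12996025 ≡ 7647 (mod 8467)
5681^512 ≡ 7647^2 = 58476609 ≡ 3507 (mod 8467)
5681^778 = 5681^512 × 5681^256 × 5681^8 × 5681^2 ≡ 3507 × 7647 × 6958 × 6024 (mod 8467).
Accumulate the product:
3507 × 7647 = 26818029 ≡ 3040
3040 × 6958 = 21152320 ≡ 1754
1754 × 6024 = 10566096 ≡ 7747

7747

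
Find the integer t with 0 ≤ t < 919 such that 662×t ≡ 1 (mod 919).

118

919 = 1·662 + 257
662 = 2·257 + 148
257 = 1·148 + 109
148 = 1·109 + 39
109 = 2·39 + 31
39 = 1·31 + 8
31 = 3·8 + 7
8 = 1·7 + 1
7 = 7·1 + 0
gcd(662, 919) = 1, so the inverse exists.
Bézout: 1 = −85·919 + 118·662.
So 662⁻¹ ≡ 118 (mod 919).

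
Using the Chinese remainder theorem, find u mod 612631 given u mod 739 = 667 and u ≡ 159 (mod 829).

467715

739⁻¹ mod 829: 739*175 ≡ 1 (mod 829), so 739⁻¹ ≡ 175.
u = 667 + 739*((159 − 667)*175 mod 829) = 667 + 739*632 = 467715.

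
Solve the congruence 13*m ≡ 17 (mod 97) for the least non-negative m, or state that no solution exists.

gcd(13, 97) = 1, so a unique solution mod 97 exists.
13⁻¹ ≡ 15 (mod 97).
m ≡ 15*17 ≡ 61 (mod 97).

61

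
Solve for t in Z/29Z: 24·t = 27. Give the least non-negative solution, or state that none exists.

gcd(24, 29) = 1, so a unique solution mod 29 exists.
24⁻¹ ≡ 23 (mod 29).
t ≡ 23·27 ≡ 12 (mod 29).

12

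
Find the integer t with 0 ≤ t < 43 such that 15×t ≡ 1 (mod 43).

43 = 2*15 + 13
15 = 1*13 + 2
13 = 6*2 + 1
2 = 2*1 + 0
gcd(15, 43) = 1, so the inverse exists.
Back-substitute for 1:
1 = 1*13 − 6*2
  = −6*15 + 7*13
  = 7*43 − 20*15
So 15⁻¹ ≡ −20 ≡ 23 (mod 43).

23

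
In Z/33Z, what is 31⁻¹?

16

Run the extended Euclidean algorithm:
33 = 1×31 + 2
31 = 15×2 + 1
2 = 2×1 + 0
gcd(31, 33) = 1, so the inverse exists.
Back-substitute for 1:
1 = 1×31 − 15×2
  = −15×33 + 16×31
So 31⁻¹ ≡ 16 (mod 33).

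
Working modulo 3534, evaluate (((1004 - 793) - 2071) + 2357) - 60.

1004 - 793 = 211
211 - 2071 = -1860 ≡ 1674 (mod 3534)
1674 + 2357 = 4031 ≡ 497 (mod 3534)
497 - 60 = 437

437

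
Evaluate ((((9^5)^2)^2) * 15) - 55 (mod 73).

(9)^5 ≡ 65 (mod 73)
(65)^2 ≡ 64 (mod 73)
(64)^2 ≡ 8 (mod 73)
8 * 15 = 120 ≡ 47 (mod 73)
47 - 55 = -8 ≡ 65 (mod 73)

65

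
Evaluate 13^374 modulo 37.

25

By square-and-multiply:
374 in binary is 101110110, i.e. 374 = 256 + 64 + 32 + 16 + 4 + 2.
13^1 ≡ 13 (mod 37)
13^2 ≡ 13^2 = 169 ≡ 21 (mod 37)
13^4 ≡ 21^2 = 441 ≡ 34 (mod 37)
13^8 ≡ 34^2 = 1156 ≡ 9 (mod 37)
13^16 ≡ 9^2 = 81 ≡ 7 (mod 37)
13^32 ≡ 7^2 = 49 ≡ 12 (mod 37)
13^64 ≡ 12^2 = 144 ≡ 33 (mod 37)
13^128 ≡ 33^2 = 1089 ≡ 16 (mod 37)
13^256 ≡ 16^2 = 256 ≡ 34 (mod 37)
13^374 = 13^256 · 13^64 · 13^32 · 13^16 · 13^4 · 13^2 ≡ 34 · 33 · 12 · 7 · 34 · 21 (mod 37).
Accumulate the product:
34 · 33 = 1122 ≡ 12
12 · 12 = 144 ≡ 33
33 · 7 = 231 ≡ 9
9 · 34 = 306 ≡ 10
10 · 21 = 210 ≡ 25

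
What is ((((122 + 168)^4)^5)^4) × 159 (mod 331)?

40

122 + 168 = 290
(290)^4 ≡ 14 (mod 331)
(14)^5 ≡ 280 (mod 331)
(280)^4 ≡ 223 (mod 331)
223 × 159 = 35457 ≡ 40 (mod 331)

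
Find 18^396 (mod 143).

Using repeated squaring:
396 in binary is 110001100, i.e. 396 = 256 + 128 + 8 + 4.
18^1 ≡ 18 (mod 143)
18^2 ≡ 18^2 = 324 ≡ 38 (mod 143)
18^4 ≡ 38^2 = 1444 ≡ 14 (mod 143)
18^8 ≡ 14^2 = 196 ≡ 53 (mod 143)
18^16 ≡ 53^2 = 2809 ≡ 92 (mod 143)
18^32 ≡ 92^2 = 8464 ≡ 27 (mod 143)
18^64 ≡ 27^2 = 729 ≡ 14 (mod 143)
18^128 ≡ 14^2 = 196 ≡ 53 (mod 143)
18^256 ≡ 53^2 = 2809 ≡ 92 (mod 143)
18^396 = 18^256 × 18^128 × 18^8 × 18^4 ≡ 92 × 53 × 53 × 14 (mod 143).
Accumulate the product:
92 × 53 = 4876 ≡ 14
14 × 53 = 742 ≡ 27
27 × 14 = 378 ≡ 92

92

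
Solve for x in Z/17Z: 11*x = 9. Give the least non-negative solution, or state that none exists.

7

gcd(11, 17) = 1, so a unique solution mod 17 exists.
11⁻¹ ≡ 14 (mod 17).
x ≡ 14*9 ≡ 7 (mod 17).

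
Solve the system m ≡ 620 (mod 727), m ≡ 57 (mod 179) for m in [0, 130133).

58053

727⁻¹ mod 179: 727×114 ≡ 1 (mod 179), so 727⁻¹ ≡ 114.
m = 620 + 727×((57 − 620)×114 mod 179) = 620 + 727×79 = 58053.
Check: 58053 mod 727 = 620, 58053 mod 179 = 57. ✓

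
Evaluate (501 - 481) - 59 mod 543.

501 - 481 = 20
20 - 59 = -39 ≡ 504 (mod 543)

504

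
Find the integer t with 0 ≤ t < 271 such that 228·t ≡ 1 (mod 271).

63

271 = 1·228 + 43
228 = 5·43 + 13
43 = 3·13 + 4
13 = 3·4 + 1
4 = 4·1 + 0
gcd(228, 271) = 1, so the inverse exists.
Back-substitute for 1:
1 = 1·13 − 3·4
  = −3·43 + 10·13
  = 10·228 − 53·43
  = −53·271 + 63·228
So 228⁻¹ ≡ 63 (mod 271).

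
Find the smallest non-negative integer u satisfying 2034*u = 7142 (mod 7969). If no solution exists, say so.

1030

gcd(2034, 7969) = 1, so a unique solution mod 7969 exists.
2034⁻¹ ≡ 6108 (mod 7969).
u ≡ 6108*7142 ≡ 1030 (mod 7969).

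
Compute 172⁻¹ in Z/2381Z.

2381 = 13*172 + 145
172 = 1*145 + 27
145 = 5*27 + 10
27 = 2*10 + 7
10 = 1*7 + 3
7 = 2*3 + 1
3 = 3*1 + 0
gcd(172, 2381) = 1, so the inverse exists.
Bézout: 1 = −51*2381 + 706*172.
So 172⁻¹ ≡ 706 (mod 2381).

706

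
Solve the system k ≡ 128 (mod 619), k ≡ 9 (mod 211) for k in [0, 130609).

619⁻¹ mod 211: 619·15 ≡ 1 (mod 211), so 619⁻¹ ≡ 15.
k = 128 + 619·((9 − 128)·15 mod 211) = 128 + 619·114 = 70694.
Check: 70694 mod 619 = 128, 70694 mod 211 = 9. ✓

70694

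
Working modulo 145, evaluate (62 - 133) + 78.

7

62 - 133 = -71 ≡ 74 (mod 145)
74 + 78 = 152 ≡ 7 (mod 145)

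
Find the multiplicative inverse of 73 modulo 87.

31

87 = 1*73 + 14
73 = 5*14 + 3
14 = 4*3 + 2
3 = 1*2 + 1
2 = 2*1 + 0
gcd(73, 87) = 1, so the inverse exists.
Back-substitute for 1:
1 = 1*3 − 1*2
  = −1*14 + 5*3
  = 5*73 − 26*14
  = −26*87 + 31*73
So 73⁻¹ ≡ 31 (mod 87).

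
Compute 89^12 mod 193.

Using repeated squaring:
12 in binary is 1100, i.e. 12 = 8 + 4.
89^1 ≡ 89 (mod 193)
89^2 ≡ 89^2 = 7921 ≡ 8 (mod 193)
89^4 ≡ 8^2 = 64 (mod 193)
89^8 ≡ 64^2 = 4096 ≡ 43 (mod 193)
89^12 = 89^8 × 89^4 ≡ 43 × 64 (mod 193).
43 × 64 = 2752 ≡ 50 (mod 193).

50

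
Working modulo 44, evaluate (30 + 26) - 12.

0

30 + 26 = 56 ≡ 12 (mod 44)
12 - 12 = 0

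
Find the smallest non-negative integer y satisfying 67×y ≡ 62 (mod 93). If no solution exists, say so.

gcd(67, 93) = 1, so a unique solution mod 93 exists.
67⁻¹ ≡ 25 (mod 93).
y ≡ 25×62 ≡ 62 (mod 93).

62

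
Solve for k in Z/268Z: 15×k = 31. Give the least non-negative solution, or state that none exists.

145

gcd(15, 268) = 1, so a unique solution mod 268 exists.
15⁻¹ ≡ 143 (mod 268).
k ≡ 143×31 ≡ 145 (mod 268).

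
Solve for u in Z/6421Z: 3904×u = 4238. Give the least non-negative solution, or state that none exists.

807

gcd(3904, 6421) = 1, so a unique solution mod 6421 exists.
3904⁻¹ ≡ 4847 (mod 6421).
u ≡ 4847×4238 ≡ 807 (mod 6421).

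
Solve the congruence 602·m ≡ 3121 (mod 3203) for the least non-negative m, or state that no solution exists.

gcd(602, 3203) = 1, so a unique solution mod 3203 exists.
602⁻¹ ≡ 697 (mod 3203).
m ≡ 697·3121 ≡ 500 (mod 3203).

500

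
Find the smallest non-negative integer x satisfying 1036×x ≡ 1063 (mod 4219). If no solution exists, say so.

gcd(1036, 4219) = 1, so a unique solution mod 4219 exists.
1036⁻¹ ≡ 900 (mod 4219).
x ≡ 900×1063 ≡ 3206 (mod 4219).

3206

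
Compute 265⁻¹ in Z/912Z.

265

Run the extended Euclidean algorithm:
912 = 3·265 + 117
265 = 2·117 + 31
117 = 3·31 + 24
31 = 1·24 + 7
24 = 3·7 + 3
7 = 2·3 + 1
3 = 3·1 + 0
gcd(265, 912) = 1, so the inverse exists.
Back-substitute for 1:
1 = 1·7 − 2·3
  = −2·24 + 7·7
  = 7·31 − 9·24
  = −9·117 + 34·31
  = 34·265 − 77·117
  = −77·912 + 265·265
So 265⁻¹ ≡ 265 (mod 912).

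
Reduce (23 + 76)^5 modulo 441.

23 + 76 = 99
(99)^5 ≡ 99 (mod 441)

99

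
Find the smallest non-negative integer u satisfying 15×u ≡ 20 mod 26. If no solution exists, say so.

10

gcd(15, 26) = 1, so a unique solution mod 26 exists.
15⁻¹ ≡ 7 (mod 26).
u ≡ 7×20 ≡ 10 (mod 26).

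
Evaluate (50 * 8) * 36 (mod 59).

50 * 8 = 400 ≡ 46 (mod 59)
46 * 36 = 1656 ≡ 4 (mod 59)

4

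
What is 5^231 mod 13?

5^1 ≡ 5 (mod 13)
5^2 ≡ 5^2 = 25 ≡ 12 (mod 13)
5^4 ≡ 12^2 = 144 ≡ 1 (mod 13)
5^8 ≡ 1^2 = 1 (mod 13)
5^16 ≡ 1^2 = 1 (mod 13)
5^32 ≡ 1^2 = 1 (mod 13)
5^64 ≡ 1^2 = 1 (mod 13)
5^128 ≡ 1^2 = 1 (mod 13)
5^231 = 5^128 × 5^64 × 5^32 × 5^4 × 5^2 × 5^1 ≡ 1 × 1 × 1 × 1 × 12 × 5 (mod 13).
Accumulate the product:
1 × 1 = 1
1 × 1 = 1
1 × 1 = 1
1 × 12 = 12
12 × 5 = 60 ≡ 8

8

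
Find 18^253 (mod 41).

Using repeated squaring:
253 in binary is 11111101, i.e. 253 = 128 + 64 + 32 + 16 + 8 + 4 + 1.
18^1 ≡ 18 (mod 41)
18^2 ≡ 18^2 = 324 ≡ 37 (mod 41)
18^4 ≡ 37^2 = 1369 ≡ 16 (mod 41)
18^8 ≡ 16^2 = 256 ≡ 10 (mod 41)
18^16 ≡ 10^2 = 100 ≡ 18 (mod 41)
18^32 ≡ 18^2 = 324 ≡ 37 (mod 41)
18^64 ≡ 37^2 = 1369 ≡ 16 (mod 41)
18^128 ≡ 16^2 = 256 ≡ 10 (mod 41)
18^253 = 18^128 * 18^64 * 18^32 * 18^16 * 18^8 * 18^4 * 18^1 ≡ 10 * 16 * 37 * 18 * 10 * 16 * 18 (mod 41).
Accumulate the product:
10 * 16 = 160 ≡ 37
37 * 37 = 1369 ≡ 16
16 * 18 = 288 ≡ 1
1 * 10 = 10
10 * 16 = 160 ≡ 37
37 * 18 = 666 ≡ 10

10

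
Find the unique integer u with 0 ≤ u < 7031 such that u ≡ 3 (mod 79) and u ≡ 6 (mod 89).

4901

79⁻¹ mod 89: 79*80 ≡ 1 (mod 89), so 79⁻¹ ≡ 80.
u = 3 + 79*((6 − 3)*80 mod 89) = 3 + 79*62 = 4901.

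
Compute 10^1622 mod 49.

9

By square-and-multiply:
1622 in binary is 11001010110, i.e. 1622 = 1024 + 512 + 64 + 16 + 4 + 2.
10^1 ≡ 10 (mod 49)
10^2 ≡ 10^2 = 100 ≡ 2 (mod 49)
10^4 ≡ 2^2 = 4 (mod 49)
10^8 ≡ 4^2 = 16 (mod 49)
10^16 ≡ 16^2 = 256 ≡ 11 (mod 49)
10^32 ≡ 11^2 = 121 ≡ 23 (mod 49)
10^64 ≡ 23^2 = 529 ≡ 39 (mod 49)
10^128 ≡ 39^2 = 1521 ≡ 2 (mod 49)
10^256 ≡ 2^2 = 4 (mod 49)
10^512 ≡ 4^2 = 16 (mod 49)
10^1024 ≡ 16^2 = 256 ≡ 11 (mod 49)
10^1622 = 10^1024 * 10^512 * 10^64 * 10^16 * 10^4 * 10^2 ≡ 11 * 16 * 39 * 11 * 4 * 2 (mod 49).
Accumulate the product:
11 * 16 = 176 ≡ 29
29 * 39 = 1131 ≡ 4
4 * 11 = 44
44 * 4 = 176 ≡ 29
29 * 2 = 58 ≡ 9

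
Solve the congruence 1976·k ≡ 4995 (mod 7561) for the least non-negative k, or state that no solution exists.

gcd(1976, 7561) = 1, so a unique solution mod 7561 exists.
1976⁻¹ ≡ 6547 (mod 7561).
k ≡ 6547·4995 ≡ 940 (mod 7561).

940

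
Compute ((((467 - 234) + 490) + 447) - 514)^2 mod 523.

467 - 234 = 233
233 + 490 = 723 ≡ 200 (mod 523)
200 + 447 = 647 ≡ 124 (mod 523)
124 - 514 = -390 ≡ 133 (mod 523)
(133)^2 ≡ 430 (mod 523)

430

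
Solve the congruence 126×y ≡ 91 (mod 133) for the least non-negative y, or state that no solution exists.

6

gcd(126, 133) = 7, and 7 | 91, so solutions exist.
Divide through by 7: 18×y mod 19 = 13.
18⁻¹ ≡ 18 (mod 19).
y ≡ 18×13 ≡ 6 (mod 19).
The smallest non-negative solution is y = 6.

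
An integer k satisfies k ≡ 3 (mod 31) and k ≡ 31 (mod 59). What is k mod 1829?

1801

31⁻¹ mod 59: 31·40 ≡ 1 (mod 59), so 31⁻¹ ≡ 40.
k = 3 + 31·((31 − 3)·40 mod 59) = 3 + 31·58 = 1801.
Check: 1801 mod 31 = 3, 1801 mod 59 = 31. ✓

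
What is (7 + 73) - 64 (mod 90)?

7 + 73 = 80
80 - 64 = 16

16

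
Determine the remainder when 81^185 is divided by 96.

81

Using repeated squaring:
81^1 ≡ 81 (mod 96)
81^2 ≡ 81^2 = 6561 ≡ 33 (mod 96)
81^4 ≡ 33^2 = 1089 ≡ 33 (mod 96)
81^8 ≡ 33^2 = 1089 ≡ 33 (mod 96)
81^16 ≡ 33^2 = 1089 ≡ 33 (mod 96)
81^32 ≡ 33^2 = 1089 ≡ 33 (mod 96)
81^64 ≡ 33^2 = 1089 ≡ 33 (mod 96)
81^128 ≡ 33^2 = 1089 ≡ 33 (mod 96)
81^185 = 81^128 * 81^32 * 81^16 * 81^8 * 81^1 ≡ 33 * 33 * 33 * 33 * 81 (mod 96).
Accumulate the product:
33 * 33 = 1089 ≡ 33
33 * 33 = 1089 ≡ 33
33 * 33 = 1089 ≡ 33
33 * 81 = 2673 ≡ 81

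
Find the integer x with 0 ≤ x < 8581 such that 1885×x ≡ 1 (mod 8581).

By the extended Euclidean algorithm:
8581 = 4×1885 + 1041
1885 = 1×1041 + 844
1041 = 1×844 + 197
844 = 4×197 + 56
197 = 3×56 + 29
56 = 1×29 + 27
29 = 1×27 + 2
27 = 13×2 + 1
2 = 2×1 + 0
gcd(1885, 8581) = 1, so the inverse exists.
Back-substitute for 1:
1 = 1×27 − 13×2
  = −13×29 + 14×27
  = 14×56 − 27×29
  = −27×197 + 95×56
  = 95×844 − 407×197
  = −407×1041 + 502×844
  = 502×1885 − 909×1041
  = −909×8581 + 4138×1885
So 1885⁻¹ ≡ 4138 (mod 8581).

4138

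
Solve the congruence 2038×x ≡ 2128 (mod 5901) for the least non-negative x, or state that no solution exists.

3493

gcd(2038, 5901) = 1, so a unique solution mod 5901 exists.
2038⁻¹ ≡ 1219 (mod 5901).
x ≡ 1219×2128 ≡ 3493 (mod 5901).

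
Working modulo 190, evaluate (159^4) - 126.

(159)^4 ≡ 121 (mod 190)
121 - 126 = -5 ≡ 185 (mod 190)

185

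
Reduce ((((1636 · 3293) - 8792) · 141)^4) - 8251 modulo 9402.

5903

1636 · 3293 = 5387348 ≡ 2 (mod 9402)
2 - 8792 = -8790 ≡ 612 (mod 9402)
612 · 141 = 86292 ≡ 1674 (mod 9402)
(1674)^4 ≡ 4752 (mod 9402)
4752 - 8251 = -3499 ≡ 5903 (mod 9402)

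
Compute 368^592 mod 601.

167

By square-and-multiply:
592 in binary is 1001010000, i.e. 592 = 512 + 64 + 16.
368^1 ≡ 368 (mod 601)
368^2 ≡ 368^2 = 135424 ≡ 199 (mod 601)
368^4 ≡ 199^2 = 39601 ≡ 536 (mod 601)
368^8 ≡ 536^2 = 287296 ≡ 18 (mod 601)
368^16 ≡ 18^2 = 324 (mod 601)
368^32 ≡ 324^2 = 104976 ≡ 402 (mod 601)
368^64 ≡ 402^2 = 161604 ≡ 536 (mod 601)
368^128 ≡ 536^2 = 287296 ≡ 18 (mod 601)
368^256 ≡ 18^2 = 324 (mod 601)
368^512 ≡ 324^2 = 104976 ≡ 402 (mod 601)
368^592 = 368^512 × 368^64 × 368^16 ≡ 402 × 536 × 324 (mod 601).
Accumulate the product:
402 × 536 = 215472 ≡ 314
314 × 324 = 101736 ≡ 167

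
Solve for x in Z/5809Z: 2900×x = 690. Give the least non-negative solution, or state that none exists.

gcd(2900, 5809) = 1, so a unique solution mod 5809 exists.
2900⁻¹ ≡ 3227 (mod 5809).
x ≡ 3227×690 ≡ 1783 (mod 5809).

1783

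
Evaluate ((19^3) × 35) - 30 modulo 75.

(19)^3 ≡ 34 (mod 75)
34 × 35 = 1190 ≡ 65 (mod 75)
65 - 30 = 35

35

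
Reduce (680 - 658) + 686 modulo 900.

680 - 658 = 22
22 + 686 = 708

708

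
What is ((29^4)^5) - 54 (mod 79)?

(29)^4 ≡ 73 (mod 79)
(73)^5 ≡ 45 (mod 79)
45 - 54 = -9 ≡ 70 (mod 79)

70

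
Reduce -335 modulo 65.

-335 = -6×65 + 55, so -335 ≡ 55 (mod 65).

55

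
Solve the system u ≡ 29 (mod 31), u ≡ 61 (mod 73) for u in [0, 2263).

31⁻¹ mod 73: 31×33 ≡ 1 (mod 73), so 31⁻¹ ≡ 33.
u = 29 + 31×((61 − 29)×33 mod 73) = 29 + 31×34 = 1083.

1083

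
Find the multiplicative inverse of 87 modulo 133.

133 = 1×87 + 46
87 = 1×46 + 41
46 = 1×41 + 5
41 = 8×5 + 1
5 = 5×1 + 0
gcd(87, 133) = 1, so the inverse exists.
Back-substitute for 1:
1 = 1×41 − 8×5
  = −8×46 + 9×41
  = 9×87 − 17×46
  = −17×133 + 26×87
So 87⁻¹ ≡ 26 (mod 133).

26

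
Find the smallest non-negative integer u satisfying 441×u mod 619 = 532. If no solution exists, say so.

gcd(441, 619) = 1, so a unique solution mod 619 exists.
441⁻¹ ≡ 386 (mod 619).
u ≡ 386×532 ≡ 463 (mod 619).

463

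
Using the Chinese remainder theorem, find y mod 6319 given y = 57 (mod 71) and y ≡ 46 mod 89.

71⁻¹ mod 89: 71×84 ≡ 1 (mod 89), so 71⁻¹ ≡ 84.
y = 57 + 71×((46 − 57)×84 mod 89) = 57 + 71×55 = 3962.
Check: 3962 mod 71 = 57, 3962 mod 89 = 46. ✓

3962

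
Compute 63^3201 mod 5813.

4674

Using repeated squaring:
63^1 ≡ 63 (mod 5813)
63^2 ≡ 63^2 = 3969 (mod 5813)
63^4 ≡ 3969^2 = 15752961 ≡ 5544 (mod 5813)
63^8 ≡ 5544^2 = 30735936 ≡ 2605 (mod 5813)
63^16 ≡ 2605^2 = 6786025 ≡ 2254 (mod 5813)
63^32 ≡ 2254^2 = 5080516 ≡ 5767 (mod 5813)
63^64 ≡ 5767^2 = 33258289 ≡ 2116 (mod 5813)
63^128 ≡ 2116^2 = 4477456 ≡ 1446 (mod 5813)
63^256 ≡ 1446^2 = 2090916 ≡ 4049 (mod 5813)
63^512 ≡ 4049^2 = 16394401 ≡ 1741 (mod 5813)
63^1024 ≡ 1741^2 = 3031081 ≡ 2508 (mod 5813)
63^2048 ≡ 2508^2 = 6290064 ≡ 398 (mod 5813)
63^3201 = 63^2048 × 63^1024 × 63^128 × 63^1 ≡ 398 × 2508 × 1446 × 63 (mod 5813).
Accumulate the product:
398 × 2508 = 998184 ≡ 4161
4161 × 1446 = 6016806 ≡ 351
351 × 63 = 22113 ≡ 4674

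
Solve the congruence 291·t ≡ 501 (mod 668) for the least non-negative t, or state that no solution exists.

gcd(291, 668) = 1, so a unique solution mod 668 exists.
291⁻¹ ≡ 567 (mod 668).
t ≡ 567·501 ≡ 167 (mod 668).

167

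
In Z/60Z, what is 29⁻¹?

29

60 = 2*29 + 2
29 = 14*2 + 1
2 = 2*1 + 0
gcd(29, 60) = 1, so the inverse exists.
Bézout: 1 = −14*60 + 29*29.
So 29⁻¹ ≡ 29 (mod 60).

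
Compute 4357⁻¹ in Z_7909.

1739

7909 = 1·4357 + 3552
4357 = 1·3552 + 805
3552 = 4·805 + 332
805 = 2·332 + 141
332 = 2·141 + 50
141 = 2·50 + 41
50 = 1·41 + 9
41 = 4·9 + 5
9 = 1·5 + 4
5 = 1·4 + 1
4 = 4·1 + 0
gcd(4357, 7909) = 1, so the inverse exists.
Bézout: 1 = −958·7909 + 1739·4357.
So 4357⁻¹ ≡ 1739 (mod 7909).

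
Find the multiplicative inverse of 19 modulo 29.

26

By the extended Euclidean algorithm:
29 = 1*19 + 10
19 = 1*10 + 9
10 = 1*9 + 1
9 = 9*1 + 0
gcd(19, 29) = 1, so the inverse exists.
Back-substitute for 1:
1 = 1*10 − 1*9
  = −1*19 + 2*10
  = 2*29 − 3*19
So 19⁻¹ ≡ −3 ≡ 26 (mod 29).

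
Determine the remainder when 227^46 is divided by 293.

4

Using repeated squaring:
46 in binary is 101110, i.e. 46 = 32 + 8 + 4 + 2.
227^1 ≡ 227 (mod 293)
227^2 ≡ 227^2 = 51529 ≡ 254 (mod 293)
227^4 ≡ 254^2 = 64516 ≡ 56 (mod 293)
227^8 ≡ 56^2 = 3136 ≡ 206 (mod 293)
227^16 ≡ 206^2 = 42436 ≡ 244 (mod 293)
227^32 ≡ 244^2 = 59536 ≡ 57 (mod 293)
227^46 = 227^32 × 227^8 × 227^4 × 227^2 ≡ 57 × 206 × 56 × 254 (mod 293).
Accumulate the product:
57 × 206 = 11742 ≡ 22
22 × 56 = 1232 ≡ 60
60 × 254 = 15240 ≡ 4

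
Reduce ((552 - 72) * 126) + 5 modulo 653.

409

552 - 72 = 480
480 * 126 = 60480 ≡ 404 (mod 653)
404 + 5 = 409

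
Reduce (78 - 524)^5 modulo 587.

101

78 - 524 = -446 ≡ 141 (mod 587)
(141)^5 ≡ 101 (mod 587)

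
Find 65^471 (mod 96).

Compute successive squares:
471 in binary is 111010111, i.e. 471 = 256 + 128 + 64 + 16 + 4 + 2 + 1.
65^1 ≡ 65 (mod 96)
65^2 ≡ 65^2 = 4225 ≡ 1 (mod 96)
65^4 ≡ 1^2 = 1 (mod 96)
65^8 ≡ 1^2 = 1 (mod 96)
65^16 ≡ 1^2 = 1 (mod 96)
65^32 ≡ 1^2 = 1 (mod 96)
65^64 ≡ 1^2 = 1 (mod 96)
65^128 ≡ 1^2 = 1 (mod 96)
65^256 ≡ 1^2 = 1 (mod 96)
65^471 = 65^256 × 65^128 × 65^64 × 65^16 × 65^4 × 65^2 × 65^1 ≡ 1 × 1 × 1 × 1 × 1 × 1 × 65 (mod 96).
Accumulate the product:
1 × 1 = 1
1 × 1 = 1
1 × 1 = 1
1 × 1 = 1
1 × 1 = 1
1 × 65 = 65

65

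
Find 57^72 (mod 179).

147

Compute successive squares:
57^1 ≡ 57 (mod 179)
57^2 ≡ 57^2 = 3249 ≡ 27 (mod 179)
57^4 ≡ 27^2 = 729 ≡ 13 (mod 179)
57^8 ≡ 13^2 = 169 (mod 179)
57^16 ≡ 169^2 = 28561 ≡ 100 (mod 179)
57^32 ≡ 100^2 = 10000 ≡ 155 (mod 179)
57^64 ≡ 155^2 = 24025 ≡ 39 (mod 179)
57^72 = 57^64 × 57^8 ≡ 39 × 169 (mod 179).
39 × 169 = 6591 ≡ 147 (mod 179).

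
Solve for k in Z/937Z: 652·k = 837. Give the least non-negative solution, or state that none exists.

362

gcd(652, 937) = 1, so a unique solution mod 937 exists.
652⁻¹ ≡ 240 (mod 937).
k ≡ 240·837 ≡ 362 (mod 937).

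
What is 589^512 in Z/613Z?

37

Compute successive squares:
589^1 ≡ 589 (mod 613)
589^2 ≡ 589^2 = 346921 ≡ 576 (mod 613)
589^4 ≡ 576^2 = 331776 ≡ 143 (mod 613)
589^8 ≡ 143^2 = 20449 ≡ 220 (mod 613)
589^16 ≡ 220^2 = 48400 ≡ 586 (mod 613)
589^32 ≡ 586^2 = 343396 ≡ 116 (mod 613)
589^64 ≡ 116^2 = 13456 ≡ 583 (mod 613)
589^128 ≡ 583^2 = 339889 ≡ 287 (mod 613)
589^256 ≡ 287^2 = 82369 ≡ 227 (mod 613)
589^512 ≡ 227^2 = 51529 ≡ 37 (mod 613)
So 589^512 ≡ 37 (mod 613).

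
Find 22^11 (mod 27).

11 in binary is 1011, i.e. 11 = 8 + 2 + 1.
22^1 ≡ 22 (mod 27)
22^2 ≡ 22^2 = 484 ≡ 25 (mod 27)
22^4 ≡ 25^2 = 625 ≡ 4 (mod 27)
22^8 ≡ 4^2 = 16 (mod 27)
22^11 = 22^8 · 22^2 · 22^1 ≡ 16 · 25 · 22 (mod 27).
Accumulate the product:
16 · 25 = 400 ≡ 22
22 · 22 = 484 ≡ 25

25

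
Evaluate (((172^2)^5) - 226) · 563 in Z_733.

(172)^2 ≡ 264 (mod 733)
(264)^5 ≡ 124 (mod 733)
124 - 226 = -102 ≡ 631 (mod 733)
631 · 563 = 355253 ≡ 481 (mod 733)

481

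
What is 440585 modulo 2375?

440585 = 185×2375 + 1210, so 440585 ≡ 1210 (mod 2375).

1210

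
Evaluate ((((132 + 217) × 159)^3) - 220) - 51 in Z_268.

156

132 + 217 = 349 ≡ 81 (mod 268)
81 × 159 = 12879 ≡ 15 (mod 268)
(15)^3 ≡ 159 (mod 268)
159 - 220 = -61 ≡ 207 (mod 268)
207 - 51 = 156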